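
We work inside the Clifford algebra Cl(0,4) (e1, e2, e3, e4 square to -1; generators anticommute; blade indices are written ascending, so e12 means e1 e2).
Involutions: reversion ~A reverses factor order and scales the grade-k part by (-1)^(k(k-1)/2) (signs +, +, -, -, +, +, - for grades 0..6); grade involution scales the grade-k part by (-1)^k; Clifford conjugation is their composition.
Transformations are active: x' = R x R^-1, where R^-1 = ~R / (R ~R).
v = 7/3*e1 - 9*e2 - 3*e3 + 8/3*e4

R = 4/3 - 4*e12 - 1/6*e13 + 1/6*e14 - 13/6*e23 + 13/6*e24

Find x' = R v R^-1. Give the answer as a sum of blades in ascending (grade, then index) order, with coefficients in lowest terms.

~R = 4/3 + 4*e12 + 1/6*e13 - 1/6*e14 + 13/6*e23 - 13/6*e24, and R ~R = 245/9, so R^-1 = ~R / (245/9).
R v = -203/6*e1 - 605/18*e2 + 136/9*e3 - 140/9*e4 + 49/9*e123 - 37/9*e124 + 1/18*e134 + 13/18*e234
Answer: -5269/735*e1 + 1427/245*e2 + 2032/735*e3 - 759/245*e4


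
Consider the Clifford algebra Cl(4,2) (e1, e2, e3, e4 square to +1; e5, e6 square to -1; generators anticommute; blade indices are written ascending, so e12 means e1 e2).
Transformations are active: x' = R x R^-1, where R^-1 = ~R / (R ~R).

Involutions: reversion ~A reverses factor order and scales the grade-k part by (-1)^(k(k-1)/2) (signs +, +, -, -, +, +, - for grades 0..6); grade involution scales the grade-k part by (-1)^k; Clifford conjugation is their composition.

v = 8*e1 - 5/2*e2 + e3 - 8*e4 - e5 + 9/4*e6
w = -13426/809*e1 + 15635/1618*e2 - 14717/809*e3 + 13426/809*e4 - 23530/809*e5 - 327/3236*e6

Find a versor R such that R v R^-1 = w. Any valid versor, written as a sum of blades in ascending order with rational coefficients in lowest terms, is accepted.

R = v + w = -6954/809*e1 + 5795/809*e2 - 13908/809*e3 + 6954/809*e4 - 24339/809*e5 + 3477/1618*e6 works: the equal norms (2067/16) guarantee its sandwich swaps v into w.
Answer: -6954/809*e1 + 5795/809*e2 - 13908/809*e3 + 6954/809*e4 - 24339/809*e5 + 3477/1618*e6


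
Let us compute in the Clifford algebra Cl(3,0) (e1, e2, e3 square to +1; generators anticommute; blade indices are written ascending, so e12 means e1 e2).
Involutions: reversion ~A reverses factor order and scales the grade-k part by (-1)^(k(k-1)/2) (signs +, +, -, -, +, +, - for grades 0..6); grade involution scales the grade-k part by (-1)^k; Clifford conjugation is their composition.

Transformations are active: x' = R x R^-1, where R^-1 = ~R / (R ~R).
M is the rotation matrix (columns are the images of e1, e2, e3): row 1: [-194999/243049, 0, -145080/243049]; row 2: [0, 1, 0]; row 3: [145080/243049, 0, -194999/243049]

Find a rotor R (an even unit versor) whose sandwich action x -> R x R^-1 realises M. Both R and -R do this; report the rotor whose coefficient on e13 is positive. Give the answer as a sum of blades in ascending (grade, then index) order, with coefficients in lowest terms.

Method: write R = a + b12*e12 + b13*e13 + b23*e23 with a^2 + b12^2 + b13^2 + b23^2 = 1 (so R^-1 = ~R). Expanding the columns R e_j ~R gives tr M = 4a^2 - 1 and, from the antisymmetric part, M21 - M12 = -4a*b12, M13 - M31 = 4a*b13, M32 - M23 = -4a*b23.
Here tr M = -146949/243049, so a^2 = (1 + tr M)/4 = 24025/243049 and a = ±155/493. Taking a = 155/493: M21 - M12 = 0, M13 - M31 = -290160/243049, M32 - M23 = 0, giving b12 = 0, b13 = -468/493, b23 = 0, i.e. R = 155/493 - 468/493*e13.
Its e13 coefficient is negative, so report the other preimage -R.
Answer: -155/493 + 468/493*e13. Recall the cover is two-to-one: with M of trace -146949/243049, both preimages act alike, and the stated e13 sign chooses the sheet.


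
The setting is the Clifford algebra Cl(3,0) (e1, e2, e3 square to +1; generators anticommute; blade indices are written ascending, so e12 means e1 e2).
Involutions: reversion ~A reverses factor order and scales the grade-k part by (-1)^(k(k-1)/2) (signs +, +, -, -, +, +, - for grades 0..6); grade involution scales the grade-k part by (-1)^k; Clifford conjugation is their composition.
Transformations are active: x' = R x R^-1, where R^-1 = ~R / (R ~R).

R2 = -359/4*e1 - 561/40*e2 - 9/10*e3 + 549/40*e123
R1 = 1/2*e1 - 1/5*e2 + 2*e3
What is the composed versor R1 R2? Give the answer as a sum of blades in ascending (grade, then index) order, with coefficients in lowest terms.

Distribute over the terms of R1 (each basis-blade product reordered to ascending indices, repeated generators contracted through their squares):
(1/2*e1) R2 = -359/8 - 561/80*e12 - 9/20*e13 + 549/80*e23
(-1/5*e2) R2 = 561/200 - 359/20*e12 + 549/200*e13 + 9/50*e23
(2*e3) R2 = -9/5 + 549/20*e12 + 359/2*e13 + 561/20*e23
Summing the partial products and collecting blades:
Answer: -4387/100 + 199/80*e12 + 36359/200*e13 + 14037/400*e23


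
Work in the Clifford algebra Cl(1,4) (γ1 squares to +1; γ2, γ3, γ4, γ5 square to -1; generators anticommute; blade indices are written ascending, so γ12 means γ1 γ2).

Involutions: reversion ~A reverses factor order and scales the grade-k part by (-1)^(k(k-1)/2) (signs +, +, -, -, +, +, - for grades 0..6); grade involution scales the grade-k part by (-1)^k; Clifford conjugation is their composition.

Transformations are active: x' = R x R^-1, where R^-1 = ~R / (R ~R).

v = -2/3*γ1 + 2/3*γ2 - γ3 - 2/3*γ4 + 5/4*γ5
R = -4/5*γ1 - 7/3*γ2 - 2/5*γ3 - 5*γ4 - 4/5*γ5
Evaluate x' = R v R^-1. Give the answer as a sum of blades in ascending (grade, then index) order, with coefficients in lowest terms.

~R = -4/5*γ1 - 7/3*γ2 - 2/5*γ3 - 5*γ4 - 4/5*γ5, and R ~R = -6886/225, so R^-1 = ~R / (-6886/225).
R v = -29/45 - 94/45*γ12 + 8/15*γ13 - 14/5*γ14 - 23/15*γ15 + 13/5*γ23 + 44/9*γ24 - 143/60*γ25 - 71/15*γ34 - 13/10*γ35 - 407/60*γ45
Answer: 6538/10329*γ1 - 7901/10329*γ2 + 3385/3443*γ3 + 4711/10329*γ4 - 17679/13772*γ5


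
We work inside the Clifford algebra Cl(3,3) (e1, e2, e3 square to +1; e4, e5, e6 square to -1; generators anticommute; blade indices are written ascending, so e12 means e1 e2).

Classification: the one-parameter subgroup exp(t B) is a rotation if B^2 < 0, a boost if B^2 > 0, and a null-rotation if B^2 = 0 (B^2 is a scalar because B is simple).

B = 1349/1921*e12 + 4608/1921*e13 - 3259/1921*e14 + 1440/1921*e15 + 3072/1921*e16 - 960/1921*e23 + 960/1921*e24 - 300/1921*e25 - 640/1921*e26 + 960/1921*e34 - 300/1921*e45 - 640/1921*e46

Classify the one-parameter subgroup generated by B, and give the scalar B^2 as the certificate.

B^2 term by term: the squares give (1349/1921)^2*(e12)^2 + (4608/1921)^2*(e13)^2 + (-3259/1921)^2*(e14)^2 + (1440/1921)^2*(e15)^2 + (3072/1921)^2*(e16)^2 + (-960/1921)^2*(e23)^2 + (960/1921)^2*(e24)^2 + (-300/1921)^2*(e25)^2 + (-640/1921)^2*(e26)^2 + (960/1921)^2*(e34)^2 + (-300/1921)^2*(e45)^2 + (-640/1921)^2*(e46)^2 = 1819801/3690241*(-1) + 21233664/3690241*(-1) + 10621081/3690241*(+1) + 2073600/3690241*(+1) + 9437184/3690241*(+1) + 921600/3690241*(-1) + 921600/3690241*(+1) + 90000/3690241*(+1) + 409600/3690241*(+1) + 921600/3690241*(+1) + 90000/3690241*(-1) + 409600/3690241*(-1) = 0 (each basis 2-blade squares to minus the product of its generators' squares); cross terms between blades sharing an index anticommute and cancel; the commuting (index-disjoint) pairs give grade-4 terms 2*c*c'*(blade product), which cancel blade by blade — e1234: 2590080/3690241 - 8847360/3690241 + 6257280/3690241 = 0; e1235: 2764800/3690241 - 2764800/3690241 = 0; e1236: 5898240/3690241 - 5898240/3690241 = 0; e1245: -809400/3690241 - 1955400/3690241 + 2764800/3690241 = 0; e1246: -1726720/3690241 - 4171520/3690241 + 5898240/3690241 = 0; e1256: 1843200/3690241 - 1843200/3690241 = 0; e1345: -2764800/3690241 + 2764800/3690241 = 0; e1346: -5898240/3690241 + 5898240/3690241 = 0; e1456: 1843200/3690241 - 1843200/3690241 = 0; e2345: 576000/3690241 - 576000/3690241 = 0; e2346: 1228800/3690241 - 1228800/3690241 = 0; e2456: -384000/3690241 + 384000/3690241 = 0 — confirming B is simple. So B^2 = 0.
Answer: null-rotation, certificate B^2 = 0. The class reads off the invariant scalar 0 directly.


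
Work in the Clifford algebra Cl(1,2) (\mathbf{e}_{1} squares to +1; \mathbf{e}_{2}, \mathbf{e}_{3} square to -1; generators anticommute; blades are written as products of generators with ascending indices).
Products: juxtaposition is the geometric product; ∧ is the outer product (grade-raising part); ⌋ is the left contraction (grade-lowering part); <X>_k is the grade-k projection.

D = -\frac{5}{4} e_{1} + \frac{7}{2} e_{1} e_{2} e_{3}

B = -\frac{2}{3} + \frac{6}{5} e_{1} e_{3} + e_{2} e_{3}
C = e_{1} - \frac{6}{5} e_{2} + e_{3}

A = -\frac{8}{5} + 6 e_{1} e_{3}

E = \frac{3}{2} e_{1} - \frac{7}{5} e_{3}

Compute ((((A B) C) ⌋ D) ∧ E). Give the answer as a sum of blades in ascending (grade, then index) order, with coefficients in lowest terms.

step 1: \frac{124}{15} + 6 e_{1} e_{2} - \frac{148}{25} e_{1} e_{3} - \frac{8}{5} e_{2} e_{3}
step 2: \frac{1604}{75} e_{1} - \frac{358}{25} e_{2} + \frac{1208}{75} e_{3} - \frac{338}{125} e_{1} e_{2} e_{3}
step 3: -\frac{6476}{375} - \frac{4228}{75} e_{1} e_{2} - \frac{1253}{25} e_{1} e_{3} + \frac{5614}{75} e_{2} e_{3}
step 4: -\frac{3238}{125} e_{1} + \frac{45332}{1875} e_{3} + \frac{71701}{375} e_{1} e_{2} e_{3}
Answer: -\frac{3238}{125} e_{1} + \frac{45332}{1875} e_{3} + \frac{71701}{375} e_{1} e_{2} e_{3}


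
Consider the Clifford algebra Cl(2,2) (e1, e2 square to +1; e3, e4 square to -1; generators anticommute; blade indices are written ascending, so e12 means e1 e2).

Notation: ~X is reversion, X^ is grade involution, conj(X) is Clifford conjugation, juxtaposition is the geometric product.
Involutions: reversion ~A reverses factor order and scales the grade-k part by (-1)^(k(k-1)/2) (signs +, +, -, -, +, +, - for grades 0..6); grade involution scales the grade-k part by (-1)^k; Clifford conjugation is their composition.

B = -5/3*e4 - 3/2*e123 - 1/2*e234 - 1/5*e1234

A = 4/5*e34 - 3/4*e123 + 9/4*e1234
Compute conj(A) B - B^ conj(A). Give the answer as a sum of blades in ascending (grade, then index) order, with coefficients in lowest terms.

first term: 27/40 + 9/8*e1 - 2/5*e2 - 4/3*e3 + 141/40*e4 - 4/25*e12 + 3/8*e14 + 15/4*e123 + 6/5*e124 + 5/4*e1234
second term: -63/40 + 9/8*e1 + 2/5*e2 - 4/3*e3 + 129/40*e4 - 4/25*e12 + 3/8*e14 + 15/4*e123 + 6/5*e124 + 5/4*e1234
Answer: 9/4 - 4/5*e2 + 3/10*e4


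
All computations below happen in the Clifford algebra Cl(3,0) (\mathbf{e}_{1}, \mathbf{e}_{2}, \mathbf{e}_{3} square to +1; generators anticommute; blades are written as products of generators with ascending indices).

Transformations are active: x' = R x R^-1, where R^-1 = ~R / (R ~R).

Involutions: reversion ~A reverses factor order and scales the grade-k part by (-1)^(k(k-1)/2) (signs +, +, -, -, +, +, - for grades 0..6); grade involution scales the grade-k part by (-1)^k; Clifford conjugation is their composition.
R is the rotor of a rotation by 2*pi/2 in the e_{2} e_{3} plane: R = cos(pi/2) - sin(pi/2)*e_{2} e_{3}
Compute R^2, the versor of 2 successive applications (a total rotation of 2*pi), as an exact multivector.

Half-angle bookkeeping: 2 applications in e_{2} e_{3} add up to rotor phase 2*pi/2 = \pi, so R^2 = cos(\pi) - sin(\pi)*e_{2} e_{3}.
cos(\pi) = -1 and sin(\pi) = 0, so R^2 = -1. The total rotation 2*pi is 1 full turn, so every vector returns to itself, yet the rotor is -1, on the OTHER sheet of the double cover (an odd number of 2*pi turns).
Answer: -1


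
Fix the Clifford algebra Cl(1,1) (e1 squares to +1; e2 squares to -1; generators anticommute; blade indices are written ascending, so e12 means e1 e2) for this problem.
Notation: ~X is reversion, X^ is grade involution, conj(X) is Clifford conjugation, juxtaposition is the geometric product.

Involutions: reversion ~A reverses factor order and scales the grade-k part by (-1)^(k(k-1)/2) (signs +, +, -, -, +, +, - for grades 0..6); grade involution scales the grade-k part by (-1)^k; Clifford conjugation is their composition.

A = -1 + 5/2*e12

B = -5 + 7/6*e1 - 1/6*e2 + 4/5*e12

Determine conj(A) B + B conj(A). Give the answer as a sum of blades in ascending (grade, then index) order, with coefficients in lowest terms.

first term: 3 - 19/12*e1 + 37/12*e2 + 117/10*e12
second term: 3 - 3/4*e1 - 11/4*e2 + 117/10*e12
Answer: 6 - 7/3*e1 + 1/3*e2 + 117/5*e12


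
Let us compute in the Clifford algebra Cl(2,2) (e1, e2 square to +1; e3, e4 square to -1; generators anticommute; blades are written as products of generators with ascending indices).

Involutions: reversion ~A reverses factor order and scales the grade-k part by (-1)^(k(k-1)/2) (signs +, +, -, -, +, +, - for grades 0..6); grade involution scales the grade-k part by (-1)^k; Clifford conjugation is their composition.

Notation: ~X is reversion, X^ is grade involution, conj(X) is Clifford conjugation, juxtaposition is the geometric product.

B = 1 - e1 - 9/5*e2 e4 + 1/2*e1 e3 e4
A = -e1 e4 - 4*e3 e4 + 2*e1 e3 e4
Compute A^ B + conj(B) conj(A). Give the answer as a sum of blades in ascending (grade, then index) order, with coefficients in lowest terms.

first term: 1 + 2*e1 + 1/2*e3 - e4 + 9/5*e1 e2 - e1 e4 - 36/5*e2 e3 - 2*e3 e4 - 18/5*e1 e2 e3 + 2*e1 e3 e4
second term: -1 - 2*e1 - 1/2*e3 + e4 - 9/5*e1 e2 + e1 e4 + 36/5*e2 e3 + 6*e3 e4 + 18/5*e1 e2 e3 + 6*e1 e3 e4
Answer: 4*e3 e4 + 8*e1 e3 e4


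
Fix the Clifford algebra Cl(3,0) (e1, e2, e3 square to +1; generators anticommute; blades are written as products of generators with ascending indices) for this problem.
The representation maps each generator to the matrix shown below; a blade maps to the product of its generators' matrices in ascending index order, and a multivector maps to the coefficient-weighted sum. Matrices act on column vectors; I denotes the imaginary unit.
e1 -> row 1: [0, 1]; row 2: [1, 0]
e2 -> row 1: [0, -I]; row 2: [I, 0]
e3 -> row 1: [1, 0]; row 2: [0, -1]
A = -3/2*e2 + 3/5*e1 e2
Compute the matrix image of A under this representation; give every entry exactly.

Bivector images (products of the table entries): rho(e1 e2) = rho(e1)rho(e2) = row 1: [I, 0]; row 2: [0, -I].
M = (-3/2)*rho(e2) + (3/5)*rho(e1 e2), summed entrywise:
Answer: row 1: [3*I/5, 3*I/2]; row 2: [-3*I/2, -3*I/5]


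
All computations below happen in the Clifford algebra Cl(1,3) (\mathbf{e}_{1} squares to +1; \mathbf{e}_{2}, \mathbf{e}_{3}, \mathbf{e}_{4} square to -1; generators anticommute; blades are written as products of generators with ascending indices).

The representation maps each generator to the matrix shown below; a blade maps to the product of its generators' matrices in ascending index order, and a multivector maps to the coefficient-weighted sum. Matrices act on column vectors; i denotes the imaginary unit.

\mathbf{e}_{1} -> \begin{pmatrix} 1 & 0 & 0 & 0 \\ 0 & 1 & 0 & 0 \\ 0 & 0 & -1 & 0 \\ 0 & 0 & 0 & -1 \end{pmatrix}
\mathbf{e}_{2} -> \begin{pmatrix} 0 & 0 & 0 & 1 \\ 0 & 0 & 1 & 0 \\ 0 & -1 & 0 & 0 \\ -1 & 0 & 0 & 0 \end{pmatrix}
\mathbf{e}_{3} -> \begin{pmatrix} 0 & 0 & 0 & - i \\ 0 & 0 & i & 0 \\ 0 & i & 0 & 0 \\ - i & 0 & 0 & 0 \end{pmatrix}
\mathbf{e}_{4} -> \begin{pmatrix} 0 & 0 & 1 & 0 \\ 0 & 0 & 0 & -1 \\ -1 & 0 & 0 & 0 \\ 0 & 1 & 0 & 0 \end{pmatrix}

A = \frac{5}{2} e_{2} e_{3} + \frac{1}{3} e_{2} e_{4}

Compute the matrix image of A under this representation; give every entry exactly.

Bivector images (products of the table entries): rho(e_{2} e_{3}) = rho(\mathbf{e}_{2})rho(\mathbf{e}_{3}) = \begin{pmatrix} - i & 0 & 0 & 0 \\ 0 & i & 0 & 0 \\ 0 & 0 & - i & 0 \\ 0 & 0 & 0 & i \end{pmatrix}; rho(e_{2} e_{4}) = rho(\mathbf{e}_{2})rho(\mathbf{e}_{4}) = \begin{pmatrix} 0 & 1 & 0 & 0 \\ -1 & 0 & 0 & 0 \\ 0 & 0 & 0 & 1 \\ 0 & 0 & -1 & 0 \end{pmatrix}.
M = (\frac{5}{2})*rho(e_{2} e_{3}) + (\frac{1}{3})*rho(e_{2} e_{4}), summed entrywise:
Answer: \begin{pmatrix} - \frac{5 i}{2} & \frac{1}{3} & 0 & 0 \\ - \frac{1}{3} & \frac{5 i}{2} & 0 & 0 \\ 0 & 0 & - \frac{5 i}{2} & \frac{1}{3} \\ 0 & 0 & - \frac{1}{3} & \frac{5 i}{2} \end{pmatrix}


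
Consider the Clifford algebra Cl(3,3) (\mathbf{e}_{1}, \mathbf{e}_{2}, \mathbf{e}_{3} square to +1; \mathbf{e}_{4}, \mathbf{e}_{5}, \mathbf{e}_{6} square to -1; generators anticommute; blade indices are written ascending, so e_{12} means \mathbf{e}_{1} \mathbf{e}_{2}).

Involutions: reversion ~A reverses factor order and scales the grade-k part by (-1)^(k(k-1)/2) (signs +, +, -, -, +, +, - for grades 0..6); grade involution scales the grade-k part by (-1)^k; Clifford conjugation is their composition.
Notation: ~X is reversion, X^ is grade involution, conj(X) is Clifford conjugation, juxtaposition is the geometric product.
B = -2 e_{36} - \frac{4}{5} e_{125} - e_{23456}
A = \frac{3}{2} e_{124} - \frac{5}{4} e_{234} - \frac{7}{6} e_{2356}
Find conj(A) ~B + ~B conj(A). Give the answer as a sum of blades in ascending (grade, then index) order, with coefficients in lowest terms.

first term: \frac{7}{6} e_{4} + \frac{7}{3} e_{25} - \frac{6}{5} e_{45} + \frac{5}{4} e_{56} + \frac{14}{15} e_{136} + \frac{5}{2} e_{246} + e_{1345} + \frac{3}{2} e_{1356} - 3 e_{12346}
second term: \frac{7}{6} e_{4} + \frac{7}{3} e_{25} + \frac{6}{5} e_{45} + \frac{5}{4} e_{56} + \frac{14}{15} e_{136} - \frac{5}{2} e_{246} + e_{1345} - \frac{3}{2} e_{1356} - 3 e_{12346}
Answer: \frac{7}{3} e_{4} + \frac{14}{3} e_{25} + \frac{5}{2} e_{56} + \frac{28}{15} e_{136} + 2 e_{1345} - 6 e_{12346}


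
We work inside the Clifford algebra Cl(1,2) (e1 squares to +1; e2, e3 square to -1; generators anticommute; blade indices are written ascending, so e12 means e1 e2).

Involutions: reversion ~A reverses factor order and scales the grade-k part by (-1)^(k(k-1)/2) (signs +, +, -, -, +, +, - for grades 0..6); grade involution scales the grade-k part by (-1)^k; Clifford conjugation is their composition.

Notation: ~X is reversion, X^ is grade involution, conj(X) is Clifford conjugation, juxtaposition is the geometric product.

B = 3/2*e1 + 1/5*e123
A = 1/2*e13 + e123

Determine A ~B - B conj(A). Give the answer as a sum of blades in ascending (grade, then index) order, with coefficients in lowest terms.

first term: 1/5 + 1/10*e2 - 3/4*e3 + 3/2*e23
second term: -1/5 + 1/10*e2 - 3/4*e3 + 3/2*e23
Answer: 2/5


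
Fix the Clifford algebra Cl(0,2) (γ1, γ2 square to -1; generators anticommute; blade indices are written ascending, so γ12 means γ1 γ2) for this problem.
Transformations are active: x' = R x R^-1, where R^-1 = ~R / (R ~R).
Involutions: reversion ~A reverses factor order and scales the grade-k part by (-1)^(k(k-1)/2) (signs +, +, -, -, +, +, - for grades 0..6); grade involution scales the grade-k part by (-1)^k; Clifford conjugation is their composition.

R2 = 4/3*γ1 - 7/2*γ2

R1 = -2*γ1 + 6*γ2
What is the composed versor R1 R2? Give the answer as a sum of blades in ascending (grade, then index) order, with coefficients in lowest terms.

Distribute over the terms of R1 (each basis-blade product reordered to ascending indices, repeated generators contracted through their squares):
(-2*γ1) R2 = 8/3 + 7*γ12
(6*γ2) R2 = 21 - 8*γ12
Summing the partial products and collecting blades:
Answer: 71/3 - γ12


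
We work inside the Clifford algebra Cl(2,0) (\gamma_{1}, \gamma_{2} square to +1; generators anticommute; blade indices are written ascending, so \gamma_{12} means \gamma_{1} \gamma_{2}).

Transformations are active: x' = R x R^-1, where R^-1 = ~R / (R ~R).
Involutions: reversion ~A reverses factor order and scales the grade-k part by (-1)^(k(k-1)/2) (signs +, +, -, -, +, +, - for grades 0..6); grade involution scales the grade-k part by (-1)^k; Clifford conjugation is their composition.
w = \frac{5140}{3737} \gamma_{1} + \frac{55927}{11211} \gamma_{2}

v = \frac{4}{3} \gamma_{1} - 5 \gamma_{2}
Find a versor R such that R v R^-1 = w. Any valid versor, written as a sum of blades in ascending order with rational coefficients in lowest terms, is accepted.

Equal squares first: v^2 = w^2 = \frac{241}{9}. Then v + w = \frac{30368}{11211} \gamma_{1} - \frac{128}{11211} \gamma_{2} is a versor taking v to w, provided it is invertible.
Answer: \frac{30368}{11211} \gamma_{1} - \frac{128}{11211} \gamma_{2}


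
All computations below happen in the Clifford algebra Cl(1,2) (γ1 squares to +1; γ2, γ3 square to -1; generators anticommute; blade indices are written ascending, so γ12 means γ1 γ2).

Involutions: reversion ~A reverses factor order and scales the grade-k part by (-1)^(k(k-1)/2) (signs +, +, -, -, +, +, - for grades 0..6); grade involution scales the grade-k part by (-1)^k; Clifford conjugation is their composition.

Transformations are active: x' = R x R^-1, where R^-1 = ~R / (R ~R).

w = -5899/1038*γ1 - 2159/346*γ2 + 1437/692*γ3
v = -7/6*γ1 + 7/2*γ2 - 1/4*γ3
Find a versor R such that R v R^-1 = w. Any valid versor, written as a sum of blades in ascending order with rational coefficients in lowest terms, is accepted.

A norm check does it: q(v) = q(w) = -1577/144, hence R = v + w = -1185/173*γ1 - 474/173*γ2 + 316/173*γ3 realises the map — parallel part kept, (v - w)/2 negated, v carried to w.
Answer: -1185/173*γ1 - 474/173*γ2 + 316/173*γ3


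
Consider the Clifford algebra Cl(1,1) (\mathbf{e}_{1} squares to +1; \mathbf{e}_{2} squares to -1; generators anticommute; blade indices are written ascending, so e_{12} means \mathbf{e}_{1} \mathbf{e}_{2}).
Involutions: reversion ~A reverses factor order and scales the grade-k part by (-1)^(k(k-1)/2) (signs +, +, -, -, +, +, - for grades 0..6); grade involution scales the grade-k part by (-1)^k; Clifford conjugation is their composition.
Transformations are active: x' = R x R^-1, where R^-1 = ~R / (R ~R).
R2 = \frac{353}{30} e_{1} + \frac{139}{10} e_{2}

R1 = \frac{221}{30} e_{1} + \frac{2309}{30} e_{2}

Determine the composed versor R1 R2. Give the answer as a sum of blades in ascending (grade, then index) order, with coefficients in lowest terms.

Distribute over the terms of R1 (each basis-blade product reordered to ascending indices, repeated generators contracted through their squares):
(\frac{221}{30} e_{1}) R2 = \frac{78013}{900} + \frac{30719}{300} e_{12}
(\frac{2309}{30} e_{2}) R2 = -\frac{320951}{300} - \frac{815077}{900} e_{12}
Summing the partial products and collecting blades:
Answer: -\frac{44242}{45} - \frac{36146}{45} e_{12}


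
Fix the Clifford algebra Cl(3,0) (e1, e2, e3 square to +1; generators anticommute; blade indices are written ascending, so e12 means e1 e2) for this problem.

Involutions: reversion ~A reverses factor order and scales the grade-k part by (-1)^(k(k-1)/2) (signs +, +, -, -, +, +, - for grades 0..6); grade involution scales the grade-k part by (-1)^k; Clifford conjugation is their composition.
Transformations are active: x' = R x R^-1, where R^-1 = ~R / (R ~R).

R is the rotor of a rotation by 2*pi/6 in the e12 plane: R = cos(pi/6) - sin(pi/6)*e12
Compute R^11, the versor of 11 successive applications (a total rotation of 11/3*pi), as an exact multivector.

Half-angle bookkeeping: 11 applications in e12 add up to rotor phase 11*pi/6 = 11*pi/6, so R^11 = cos(11*pi/6) - sin(11*pi/6)*e12.
cos(11*pi/6) = sqrt(3)/2 and sin(11*pi/6) = -1/2, so R^11 = sqrt(3)/2 + 1/2*e12. The net rotation is 5/3*pi (after discarding 1 full turn, each of which contributes a factor -1 to the rotor); the rotor keeps the half-angle phase exactly.
Answer: sqrt(3)/2 + 1/2*e12


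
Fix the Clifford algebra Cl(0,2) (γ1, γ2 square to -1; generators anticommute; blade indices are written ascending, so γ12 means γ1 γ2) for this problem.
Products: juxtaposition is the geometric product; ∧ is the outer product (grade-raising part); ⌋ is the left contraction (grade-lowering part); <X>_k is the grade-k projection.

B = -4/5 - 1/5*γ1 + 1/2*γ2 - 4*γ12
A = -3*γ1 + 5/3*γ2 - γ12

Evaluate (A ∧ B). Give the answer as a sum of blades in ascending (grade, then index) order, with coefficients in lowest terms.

step 1: 12/5*γ1 - 4/3*γ2 - 11/30*γ12
Answer: 12/5*γ1 - 4/3*γ2 - 11/30*γ12


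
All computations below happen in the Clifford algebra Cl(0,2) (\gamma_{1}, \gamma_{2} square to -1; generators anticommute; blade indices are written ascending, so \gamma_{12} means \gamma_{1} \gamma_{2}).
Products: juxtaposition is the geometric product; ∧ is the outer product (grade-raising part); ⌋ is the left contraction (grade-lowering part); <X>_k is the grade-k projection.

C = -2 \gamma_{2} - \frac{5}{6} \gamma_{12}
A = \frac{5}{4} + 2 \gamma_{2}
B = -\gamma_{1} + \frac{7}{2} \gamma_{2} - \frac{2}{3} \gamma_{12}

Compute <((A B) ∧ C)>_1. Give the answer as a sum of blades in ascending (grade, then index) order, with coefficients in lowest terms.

step 1: -7 - \frac{31}{12} \gamma_{1} + \frac{35}{8} \gamma_{2} + \frac{7}{6} \gamma_{12}
step 2: 14 \gamma_{2} + 11 \gamma_{12}
step 3: 14 \gamma_{2}
Answer: 14 \gamma_{2}


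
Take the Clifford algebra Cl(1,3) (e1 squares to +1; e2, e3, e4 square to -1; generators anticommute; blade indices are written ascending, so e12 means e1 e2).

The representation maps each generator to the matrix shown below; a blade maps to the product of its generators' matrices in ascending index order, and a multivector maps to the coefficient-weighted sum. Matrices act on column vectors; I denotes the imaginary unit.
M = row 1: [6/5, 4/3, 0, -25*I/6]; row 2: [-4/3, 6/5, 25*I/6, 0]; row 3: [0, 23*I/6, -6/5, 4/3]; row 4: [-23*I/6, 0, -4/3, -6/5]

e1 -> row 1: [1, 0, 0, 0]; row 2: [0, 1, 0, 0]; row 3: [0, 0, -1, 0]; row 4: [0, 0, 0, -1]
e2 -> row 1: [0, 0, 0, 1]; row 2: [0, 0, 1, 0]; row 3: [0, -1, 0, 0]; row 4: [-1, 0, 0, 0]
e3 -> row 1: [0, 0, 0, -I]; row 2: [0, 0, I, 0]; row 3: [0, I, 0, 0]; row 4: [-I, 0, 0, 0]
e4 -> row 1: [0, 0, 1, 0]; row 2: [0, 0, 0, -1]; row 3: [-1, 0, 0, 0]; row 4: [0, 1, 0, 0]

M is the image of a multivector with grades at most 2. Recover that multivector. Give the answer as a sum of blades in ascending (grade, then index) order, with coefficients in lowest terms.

Method: the blade images are trace-orthogonal — tr(rho(e_A) rho(e_B)^-1) = 4 if A = B and 0 otherwise — and rho(e_A)^-1 = (e_A)^2 * rho(e_A) with (e_A)^2 = +1 or -1, so the coefficient of e_A in the preimage is (e_A)^2 * tr(M rho(e_A))/4.
Nonzero projections over blades of grade <= 2: e1: (e1)^2 = +1, tr(M rho(e1)) = 24/5, coefficient 6/5; e3: (e3)^2 = -1, tr(M rho(e3)) = -16, coefficient 4; e13: (e13)^2 = +1, tr(M rho(e13)) = 2/3, coefficient 1/6; e24: (e24)^2 = -1, tr(M rho(e24)) = -16/3, coefficient 4/3. Every other blade of grade <= 2 projects to 0.
Answer: 6/5*e1 + 4*e3 + 1/6*e13 + 4/3*e24


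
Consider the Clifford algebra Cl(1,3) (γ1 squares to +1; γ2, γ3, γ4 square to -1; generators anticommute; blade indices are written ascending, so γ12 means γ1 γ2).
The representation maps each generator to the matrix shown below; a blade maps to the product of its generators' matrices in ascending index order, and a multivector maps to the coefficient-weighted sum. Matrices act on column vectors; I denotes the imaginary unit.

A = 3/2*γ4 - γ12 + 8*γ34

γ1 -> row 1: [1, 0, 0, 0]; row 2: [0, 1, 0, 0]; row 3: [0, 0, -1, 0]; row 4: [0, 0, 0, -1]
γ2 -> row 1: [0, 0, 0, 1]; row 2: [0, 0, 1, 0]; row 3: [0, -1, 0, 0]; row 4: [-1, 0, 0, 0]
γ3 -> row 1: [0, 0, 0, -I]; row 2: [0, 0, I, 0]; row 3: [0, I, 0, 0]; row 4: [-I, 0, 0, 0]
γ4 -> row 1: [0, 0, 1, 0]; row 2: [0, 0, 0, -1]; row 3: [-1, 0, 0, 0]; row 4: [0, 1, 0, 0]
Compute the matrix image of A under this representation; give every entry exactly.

Bivector images (products of the table entries): rho(γ12) = rho(γ1)rho(γ2) = row 1: [0, 0, 0, 1]; row 2: [0, 0, 1, 0]; row 3: [0, 1, 0, 0]; row 4: [1, 0, 0, 0]; rho(γ34) = rho(γ3)rho(γ4) = row 1: [0, -I, 0, 0]; row 2: [-I, 0, 0, 0]; row 3: [0, 0, 0, -I]; row 4: [0, 0, -I, 0].
M = (3/2)*rho(γ4) + (-1)*rho(γ12) + (8)*rho(γ34), summed entrywise:
Answer: row 1: [0, -8*I, 3/2, -1]; row 2: [-8*I, 0, -1, -3/2]; row 3: [-3/2, -1, 0, -8*I]; row 4: [-1, 3/2, -8*I, 0]


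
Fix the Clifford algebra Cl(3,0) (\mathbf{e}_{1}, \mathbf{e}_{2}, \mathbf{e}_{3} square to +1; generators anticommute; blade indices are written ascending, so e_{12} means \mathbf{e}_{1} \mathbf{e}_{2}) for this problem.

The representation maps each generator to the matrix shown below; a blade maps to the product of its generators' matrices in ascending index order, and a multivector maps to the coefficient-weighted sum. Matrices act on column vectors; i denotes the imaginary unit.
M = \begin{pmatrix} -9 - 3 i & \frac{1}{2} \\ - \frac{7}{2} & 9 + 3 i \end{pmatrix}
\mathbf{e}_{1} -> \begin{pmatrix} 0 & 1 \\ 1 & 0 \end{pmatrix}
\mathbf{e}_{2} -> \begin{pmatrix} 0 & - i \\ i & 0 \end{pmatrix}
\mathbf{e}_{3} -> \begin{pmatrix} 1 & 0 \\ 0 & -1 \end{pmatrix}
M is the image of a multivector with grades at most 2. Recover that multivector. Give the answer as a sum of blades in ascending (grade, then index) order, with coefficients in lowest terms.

Method: 1, rho(e_{1}), rho(e_{2}), rho(e_{3}) form a trace-orthogonal basis of the 2x2 complex matrices (tr(X Y) = 2 if X = Y, else 0), so M = m0*1 + m1*rho(e_{1}) + m2*rho(e_{2}) + m3*rho(e_{3}) with m0 = tr(M)/2 = 0, m1 = tr(M rho(e_{1}))/2 = - \frac{3}{2}, m2 = tr(M rho(e_{2}))/2 = 2 i, m3 = tr(M rho(e_{3}))/2 = -9 - 3 i.
Multiplying table entries, the bivector images are rho(e_{12}) = i*rho(e_{3}), rho(e_{13}) = -i*rho(e_{2}), rho(e_{23}) = i*rho(e_{1}); with real blade coefficients the real parts of m0..m3 are the coefficients of 1, e_{1}, e_{2}, e_{3} and the imaginary parts give the bivectors (e_{23}: Im m1, e_{13}: -Im m2, e_{12}: Im m3).
Answer: -\frac{3}{2} e_{1} - 9 e_{3} - 3 e_{12} - 2 e_{13}


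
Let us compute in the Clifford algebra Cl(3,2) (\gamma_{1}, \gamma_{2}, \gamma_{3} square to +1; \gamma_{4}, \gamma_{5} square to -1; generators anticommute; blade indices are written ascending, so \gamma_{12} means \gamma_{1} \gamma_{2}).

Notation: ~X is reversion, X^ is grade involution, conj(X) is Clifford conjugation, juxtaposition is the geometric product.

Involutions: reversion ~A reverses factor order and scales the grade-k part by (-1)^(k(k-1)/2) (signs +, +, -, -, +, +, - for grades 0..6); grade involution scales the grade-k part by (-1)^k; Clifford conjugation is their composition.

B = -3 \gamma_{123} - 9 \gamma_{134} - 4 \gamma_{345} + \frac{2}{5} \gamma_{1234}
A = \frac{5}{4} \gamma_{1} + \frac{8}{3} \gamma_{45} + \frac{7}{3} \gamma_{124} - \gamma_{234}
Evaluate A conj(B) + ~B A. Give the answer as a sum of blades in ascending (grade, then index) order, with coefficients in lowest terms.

first term: \frac{2}{5} \gamma_{1} + \frac{146}{15} \gamma_{3} - 9 \gamma_{12} + 3 \gamma_{14} - \frac{99}{4} \gamma_{23} + 4 \gamma_{25} - \frac{73}{4} \gamma_{34} - 24 \gamma_{135} + \frac{1}{2} \gamma_{234} - \frac{124}{15} \gamma_{1235} - 5 \gamma_{1345} - 8 \gamma_{12345}
second term: -\frac{2}{5} \gamma_{1} - \frac{146}{15} \gamma_{3} - 9 \gamma_{12} + 3 \gamma_{14} - \frac{69}{4} \gamma_{23} + 4 \gamma_{25} + \frac{17}{4} \gamma_{34} - 24 \gamma_{135} - \frac{1}{2} \gamma_{234} + \frac{124}{15} \gamma_{1235} - 5 \gamma_{1345} + 8 \gamma_{12345}
Answer: -18 \gamma_{12} + 6 \gamma_{14} - 42 \gamma_{23} + 8 \gamma_{25} - 14 \gamma_{34} - 48 \gamma_{135} - 10 \gamma_{1345}


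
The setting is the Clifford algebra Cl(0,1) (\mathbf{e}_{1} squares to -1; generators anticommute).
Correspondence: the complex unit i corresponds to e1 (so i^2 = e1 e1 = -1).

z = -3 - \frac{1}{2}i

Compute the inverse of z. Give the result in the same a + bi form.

In blades: z = -3 - \frac{1}{2} e_{1}.
With qbar = -3 + \frac{1}{2} e_{1} (scalar fixed, mapped units negated), z qbar = \frac{37}{4} (the sum of squared coefficients), so z^-1 = qbar / (\frac{37}{4}) = -\frac{12}{37} + \frac{2}{37} e_{1}; translating back:
Answer: -\frac{12}{37} + \frac{2}{37}i


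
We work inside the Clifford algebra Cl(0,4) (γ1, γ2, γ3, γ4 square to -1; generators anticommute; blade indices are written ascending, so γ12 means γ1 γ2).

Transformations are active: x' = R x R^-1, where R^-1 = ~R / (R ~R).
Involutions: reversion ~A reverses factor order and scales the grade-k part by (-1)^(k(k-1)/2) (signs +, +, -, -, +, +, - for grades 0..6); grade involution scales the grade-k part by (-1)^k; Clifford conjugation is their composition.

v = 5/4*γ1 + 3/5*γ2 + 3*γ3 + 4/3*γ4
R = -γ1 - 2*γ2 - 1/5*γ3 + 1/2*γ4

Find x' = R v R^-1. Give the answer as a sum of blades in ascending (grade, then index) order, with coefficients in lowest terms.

~R = -γ1 - 2*γ2 - 1/5*γ3 + 1/2*γ4, and R ~R = -529/100, so R^-1 = ~R / (-529/100).
R v = 143/60 + 19/10*γ12 - 11/4*γ13 - 47/24*γ14 - 147/25*γ23 - 89/30*γ24 - 53/30*γ34
Answer: -2215/6348*γ1 + 9539/7935*γ2 - 4475/1587*γ3 - 2831/1587*γ4


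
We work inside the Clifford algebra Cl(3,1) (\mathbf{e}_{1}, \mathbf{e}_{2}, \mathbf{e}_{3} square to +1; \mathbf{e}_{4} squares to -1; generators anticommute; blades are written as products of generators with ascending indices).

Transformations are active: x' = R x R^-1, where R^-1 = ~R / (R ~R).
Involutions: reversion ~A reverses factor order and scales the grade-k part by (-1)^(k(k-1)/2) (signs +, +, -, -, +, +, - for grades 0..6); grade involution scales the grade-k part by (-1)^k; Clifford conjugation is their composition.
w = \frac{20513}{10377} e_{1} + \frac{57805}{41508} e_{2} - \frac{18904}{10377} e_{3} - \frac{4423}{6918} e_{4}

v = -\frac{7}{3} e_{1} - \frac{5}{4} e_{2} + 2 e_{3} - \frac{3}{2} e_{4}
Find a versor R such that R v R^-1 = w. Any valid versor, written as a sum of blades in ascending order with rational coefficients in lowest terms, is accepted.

Key observation: q(v) = q(w) = \frac{1261}{144} (sandwiches preserve the norm), so R = v + w = -\frac{3700}{10377} e_{1} + \frac{1480}{10377} e_{2} + \frac{1850}{10377} e_{3} - \frac{7400}{3459} e_{4} works whenever it is invertible — the component of v along it is kept and (v - w)/2 reverses, sending v to w.
Answer: -\frac{3700}{10377} e_{1} + \frac{1480}{10377} e_{2} + \frac{1850}{10377} e_{3} - \frac{7400}{3459} e_{4}


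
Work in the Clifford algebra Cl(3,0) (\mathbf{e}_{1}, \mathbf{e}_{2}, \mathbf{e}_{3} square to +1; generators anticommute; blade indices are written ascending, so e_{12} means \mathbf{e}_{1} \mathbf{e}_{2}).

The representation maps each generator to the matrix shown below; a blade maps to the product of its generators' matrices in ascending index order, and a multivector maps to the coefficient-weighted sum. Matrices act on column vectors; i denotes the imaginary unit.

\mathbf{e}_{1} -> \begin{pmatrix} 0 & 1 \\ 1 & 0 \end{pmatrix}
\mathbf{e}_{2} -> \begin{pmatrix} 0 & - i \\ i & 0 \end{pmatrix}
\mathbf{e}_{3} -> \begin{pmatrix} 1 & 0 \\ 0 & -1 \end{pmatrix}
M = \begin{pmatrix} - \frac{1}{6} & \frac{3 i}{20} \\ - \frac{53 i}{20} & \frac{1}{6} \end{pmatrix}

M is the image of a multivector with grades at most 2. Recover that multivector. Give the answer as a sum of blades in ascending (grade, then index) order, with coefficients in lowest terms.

Method: 1, rho(e_{1}), rho(e_{2}), rho(e_{3}) form a trace-orthogonal basis of the 2x2 complex matrices (tr(X Y) = 2 if X = Y, else 0), so M = m0*1 + m1*rho(e_{1}) + m2*rho(e_{2}) + m3*rho(e_{3}) with m0 = tr(M)/2 = 0, m1 = tr(M rho(e_{1}))/2 = - \frac{5 i}{4}, m2 = tr(M rho(e_{2}))/2 = - \frac{7}{5}, m3 = tr(M rho(e_{3}))/2 = - \frac{1}{6}.
Multiplying table entries, the bivector images are rho(e_{12}) = i*rho(e_{3}), rho(e_{13}) = -i*rho(e_{2}), rho(e_{23}) = i*rho(e_{1}); with real blade coefficients the real parts of m0..m3 are the coefficients of 1, e_{1}, e_{2}, e_{3} and the imaginary parts give the bivectors (e_{23}: Im m1, e_{13}: -Im m2, e_{12}: Im m3).
Answer: -\frac{7}{5} e_{2} - \frac{1}{6} e_{3} - \frac{5}{4} e_{23}


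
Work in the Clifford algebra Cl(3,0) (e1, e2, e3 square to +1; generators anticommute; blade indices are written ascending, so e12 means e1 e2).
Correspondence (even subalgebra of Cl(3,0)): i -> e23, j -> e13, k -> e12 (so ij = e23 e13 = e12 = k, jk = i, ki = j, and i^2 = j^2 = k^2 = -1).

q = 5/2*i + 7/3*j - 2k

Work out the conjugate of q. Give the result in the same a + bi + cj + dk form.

In blades: q = -2*e12 + 7/3*e13 + 5/2*e23.
Quaternion conjugation is reversion on the even subalgebra: the scalar is fixed and every grade-2 blade flips sign, giving 2*e12 - 7/3*e13 - 5/2*e23; translating back:
Answer: -5/2*i - 7/3*j + 2k


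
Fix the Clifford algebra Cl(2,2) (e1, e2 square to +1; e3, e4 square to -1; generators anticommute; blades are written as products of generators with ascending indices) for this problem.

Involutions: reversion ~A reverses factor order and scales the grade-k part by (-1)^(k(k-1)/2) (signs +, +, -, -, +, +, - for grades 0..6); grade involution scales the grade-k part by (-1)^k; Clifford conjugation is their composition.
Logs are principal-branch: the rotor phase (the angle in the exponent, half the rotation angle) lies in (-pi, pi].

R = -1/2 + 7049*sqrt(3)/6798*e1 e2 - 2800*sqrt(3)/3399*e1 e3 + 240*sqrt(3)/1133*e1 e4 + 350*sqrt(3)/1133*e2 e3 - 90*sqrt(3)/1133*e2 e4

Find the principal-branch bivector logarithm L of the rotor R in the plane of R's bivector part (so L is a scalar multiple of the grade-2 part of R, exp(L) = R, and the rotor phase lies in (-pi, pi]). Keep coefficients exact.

The scalar part of R is -1/2, and that scalar determines the rotor phase on the principal branch; recovering the unit plane as bivector-part over sine of the phase gives L = phase * plane.
Concretely: cos(phase) = -1/2 gives phase = ±2*pi/3, and since phase/sin(phase) is even the sign is immaterial: L = (phase/sin(phase)) * <R>_2 = (4*sqrt(3)*pi/9) * <R>_2.
Answer: 14098*pi/10197*e1 e2 - 11200*pi/10197*e1 e3 + 320*pi/1133*e1 e4 + 1400*pi/3399*e2 e3 - 120*pi/1133*e2 e4


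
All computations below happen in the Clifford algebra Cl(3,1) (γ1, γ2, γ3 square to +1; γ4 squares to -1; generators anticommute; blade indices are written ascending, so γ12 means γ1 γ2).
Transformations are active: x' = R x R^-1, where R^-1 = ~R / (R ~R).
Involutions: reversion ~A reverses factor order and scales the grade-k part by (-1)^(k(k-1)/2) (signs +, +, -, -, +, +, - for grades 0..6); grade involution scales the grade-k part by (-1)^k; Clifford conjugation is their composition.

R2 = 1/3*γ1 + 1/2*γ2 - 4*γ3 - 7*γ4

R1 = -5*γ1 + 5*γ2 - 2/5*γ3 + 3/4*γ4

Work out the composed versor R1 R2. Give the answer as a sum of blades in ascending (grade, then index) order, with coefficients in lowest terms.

Distribute over the terms of R1 (each basis-blade product reordered to ascending indices, repeated generators contracted through their squares):
(-5*γ1) R2 = -5/3 - 5/2*γ12 + 20*γ13 + 35*γ14
(5*γ2) R2 = 5/2 - 5/3*γ12 - 20*γ23 - 35*γ24
(-2/5*γ3) R2 = 8/5 + 2/15*γ13 + 1/5*γ23 + 14/5*γ34
(3/4*γ4) R2 = 21/4 - 1/4*γ14 - 3/8*γ24 + 3*γ34
Summing the partial products and collecting blades:
Answer: 461/60 - 25/6*γ12 + 302/15*γ13 + 139/4*γ14 - 99/5*γ23 - 283/8*γ24 + 29/5*γ34


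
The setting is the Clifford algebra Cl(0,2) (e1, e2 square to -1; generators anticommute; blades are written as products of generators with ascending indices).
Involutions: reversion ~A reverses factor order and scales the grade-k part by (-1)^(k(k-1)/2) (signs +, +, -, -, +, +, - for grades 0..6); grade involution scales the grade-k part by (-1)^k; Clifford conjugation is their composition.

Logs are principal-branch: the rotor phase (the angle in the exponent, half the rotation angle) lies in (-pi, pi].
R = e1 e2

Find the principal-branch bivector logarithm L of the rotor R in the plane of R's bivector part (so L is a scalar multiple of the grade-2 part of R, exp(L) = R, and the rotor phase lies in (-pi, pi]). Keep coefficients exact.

The scalar part of R is 0, so the principal-branch rotor phase is pinned; divide the bivector part by its sine to get the unit plane — L is the phase times that plane.
Concretely: cos(phase) = 0 gives phase = ±pi/2, and since phase/sin(phase) is even the sign is immaterial: L = (phase/sin(phase)) * <R>_2 = (pi/2) * <R>_2.
Answer: pi/2*e1 e2


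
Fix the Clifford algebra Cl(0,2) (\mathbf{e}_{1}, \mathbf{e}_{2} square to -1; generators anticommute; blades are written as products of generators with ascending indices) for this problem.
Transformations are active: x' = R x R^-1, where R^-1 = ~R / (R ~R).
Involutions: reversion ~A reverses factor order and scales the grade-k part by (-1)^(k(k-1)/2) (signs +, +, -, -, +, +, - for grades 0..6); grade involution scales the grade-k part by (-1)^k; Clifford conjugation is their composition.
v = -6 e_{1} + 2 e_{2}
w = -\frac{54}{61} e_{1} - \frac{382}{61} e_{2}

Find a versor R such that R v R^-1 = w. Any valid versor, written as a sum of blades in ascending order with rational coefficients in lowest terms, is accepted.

Here q(v) = q(w) = -40; the classical choice R = v + w = -\frac{420}{61} e_{1} - \frac{260}{61} e_{2} then realises v -> w under the sandwich.
Answer: -\frac{420}{61} e_{1} - \frac{260}{61} e_{2}
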